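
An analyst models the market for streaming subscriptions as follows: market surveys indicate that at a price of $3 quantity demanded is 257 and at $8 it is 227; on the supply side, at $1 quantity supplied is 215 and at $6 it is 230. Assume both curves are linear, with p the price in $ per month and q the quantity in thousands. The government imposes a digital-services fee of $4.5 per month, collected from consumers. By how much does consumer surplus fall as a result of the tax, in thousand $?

Demand slope: (227 − 257)/(8 − 3) = -6, so qd = 275 − 6p.
Supply slope: (230 − 215)/(6 − 1) = 3, so qs = 3p + 212.
Without the tax, 275 − 6p = 3p + 212 gives 9p = 63, so p* = $7 and q* = 233.
With the tax collected from consumers, demand (in seller-price terms) shifts: qd = 275 − 6(p + 4.5).
Solving gives q = 224 with consumers paying $8.5 and producers receiving $4 (the $4.5 wedge).
ΔCS is the trapezoid between Q = 224 and Q = 233 of height $1.5: ½ · (233 + 224) · 1.5 = $342.75.

Consumer surplus falls by $342.75 thousand.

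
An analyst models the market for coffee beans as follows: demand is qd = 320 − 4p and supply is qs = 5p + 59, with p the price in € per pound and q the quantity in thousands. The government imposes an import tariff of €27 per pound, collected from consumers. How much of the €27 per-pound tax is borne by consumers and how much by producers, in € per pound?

Before the tax: set 320 − 4p = 5p + 59 → p* = €29, q* = 204.
With the tax collected from consumers, demand (in seller-price terms) shifts: qd = 320 − 4(p + 27).
Solving gives q = 144 with consumers paying €44 and producers receiving €17 (the €27 wedge).
Burden on consumers: €15; on producers: €12. (They sum to €27.)
The less price-elastic side of the market bears the larger share of a per-unit tax.

Consumers bear €15 per pound; producers bear €12 per pound.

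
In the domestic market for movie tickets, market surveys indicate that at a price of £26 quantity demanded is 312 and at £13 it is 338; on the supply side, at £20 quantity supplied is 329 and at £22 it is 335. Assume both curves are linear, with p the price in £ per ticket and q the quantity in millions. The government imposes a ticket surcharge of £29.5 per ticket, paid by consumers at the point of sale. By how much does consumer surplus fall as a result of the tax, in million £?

Demand slope: (338 − 312)/(13 − 26) = -2, so qd = 364 − 2p.
Supply slope: (335 − 329)/(22 − 20) = 3, so qs = 3p + 269.
Before the tax: set 364 − 2p = 3p + 269 → p* = £19, q* = 326.
With the tax collected from consumers, demand (in seller-price terms) shifts: qd = 364 − 2(p + 29.5).
New equilibrium: consumers pay £36.7, suppliers receive £7.2, q = 290.6. (Wedge: pb − ps = 29.5.)
ΔCS is the trapezoid between Q = 290.6 and Q = 326 of height £17.7: ½ · (326 + 290.6) · 17.7 = £5456.91.

Consumer surplus falls by £5456.91 million.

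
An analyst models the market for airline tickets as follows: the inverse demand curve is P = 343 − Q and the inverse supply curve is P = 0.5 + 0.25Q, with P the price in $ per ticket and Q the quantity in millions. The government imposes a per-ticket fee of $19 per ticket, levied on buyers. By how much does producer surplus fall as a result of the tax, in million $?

Producer surplus falls by $1012.32 million.

Inverting to Q(P) form: Qd = 343 − P; Qs = 4P − 2.
Without the tax, 343 − P = 4P − 2 gives 5P = 345, so P* = $69 and Q* = 274.
With the tax collected from buyers, demand (in seller-price terms) shifts: Qd = 343 − (P + 19).
New equilibrium: buyers pay $84.2, producers receive $65.2, Q = 258.8. (Wedge: Pb − Ps = 19.)
ΔPS is the trapezoid between Q = 258.8 and Q = 274 of height $3.8: ½ · (274 + 258.8) · 3.8 = $1012.32.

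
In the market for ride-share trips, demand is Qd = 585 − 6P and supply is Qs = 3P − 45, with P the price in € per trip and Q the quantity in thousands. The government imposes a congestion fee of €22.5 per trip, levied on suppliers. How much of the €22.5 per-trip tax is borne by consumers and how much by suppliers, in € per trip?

Before the tax: set 585 − 6P = 3P − 45 → P* = €70, Q* = 165.
With the tax collected from suppliers, supply shifts: Qs = 3(P − 22.5) − 45.
Solving gives Q = 120 with consumers paying €77.5 and suppliers receiving €55 (the €22.5 wedge).
Burden on consumers: €7.5; on suppliers: €15. (They sum to €22.5.)

Consumers bear €7.5 per trip; suppliers bear €15 per trip.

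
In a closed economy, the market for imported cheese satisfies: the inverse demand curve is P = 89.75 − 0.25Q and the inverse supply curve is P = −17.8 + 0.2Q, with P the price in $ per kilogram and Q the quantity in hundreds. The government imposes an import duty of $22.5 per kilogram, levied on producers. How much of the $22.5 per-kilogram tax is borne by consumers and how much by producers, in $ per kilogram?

Consumers bear $12.5 per kilogram; producers bear $10 per kilogram.

Rewrite in direct form: Qd = 359 − 4P and Qs = 5P + 89.
Before the tax: set 359 − 4P = 5P + 89 → P* = $30, Q* = 239.
With the tax collected from producers, supply shifts: Qs = 5(P − 22.5) + 89.
Solving gives Q = 189 with consumers paying $42.5 and producers receiving $20 (the $22.5 wedge).
Burden on consumers: $12.5; on producers: $10. (They sum to $22.5.)
The less price-elastic side of the market bears the larger share of a per-unit tax.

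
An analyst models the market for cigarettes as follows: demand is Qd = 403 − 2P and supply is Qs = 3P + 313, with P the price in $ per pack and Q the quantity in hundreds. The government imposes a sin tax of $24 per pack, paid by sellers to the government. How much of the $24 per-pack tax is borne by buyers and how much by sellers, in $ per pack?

Before the tax: set 403 − 2P = 3P + 313 → P* = $18, Q* = 367.
With the tax collected from sellers, supply shifts: Qs = 3(P − 24) + 313.
Solving gives Q = 338.2 with buyers paying $32.4 and sellers receiving $8.4 (the $24 wedge).
Burden on buyers: $14.4; on sellers: $9.6. (They sum to $24.)
The less price-elastic side of the market bears the larger share of a per-unit tax.

Buyers bear $14.4 per pack; sellers bear $9.6 per pack.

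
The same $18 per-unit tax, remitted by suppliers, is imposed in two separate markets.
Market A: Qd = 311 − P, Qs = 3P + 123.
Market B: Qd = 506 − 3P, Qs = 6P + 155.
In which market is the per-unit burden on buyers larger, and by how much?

Market A, by $1.5.

Market A: pre-tax P* = $47, Q* = 264; post-tax Q = 250.5; per-unit burden on buyers = $13.5.
Market B: pre-tax P* = $39, Q* = 389; post-tax Q = 353; per-unit burden on buyers = $12.
Difference: $13.5 vs $12 → market A is larger by $1.5.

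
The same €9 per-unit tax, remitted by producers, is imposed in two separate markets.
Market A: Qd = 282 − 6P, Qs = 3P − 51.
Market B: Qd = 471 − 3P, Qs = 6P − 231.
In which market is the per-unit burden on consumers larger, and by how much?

Market A: pre-tax P* = €37, Q* = 60; post-tax Q = 42; per-unit burden on consumers = €3.
Market B: pre-tax P* = €78, Q* = 237; post-tax Q = 219; per-unit burden on consumers = €6.
Difference: €3 vs €6 → market B is larger by €3.

Market B, by €3.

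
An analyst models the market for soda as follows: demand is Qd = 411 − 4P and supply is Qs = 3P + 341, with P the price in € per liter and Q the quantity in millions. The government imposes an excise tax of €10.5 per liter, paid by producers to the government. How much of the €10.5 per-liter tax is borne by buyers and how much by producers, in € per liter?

Without the tax, 411 − 4P = 3P + 341 gives 7P = 70, so P* = €10 and Q* = 371.
With the tax collected from producers, supply shifts: Qs = 3(P − 10.5) + 341.
Solving gives Q = 353 with buyers paying €14.5 and producers receiving €4 (the €10.5 wedge).
Burden on buyers: €4.5; on producers: €6. (They sum to €10.5.)

Buyers bear €4.5 per liter; producers bear €6 per liter.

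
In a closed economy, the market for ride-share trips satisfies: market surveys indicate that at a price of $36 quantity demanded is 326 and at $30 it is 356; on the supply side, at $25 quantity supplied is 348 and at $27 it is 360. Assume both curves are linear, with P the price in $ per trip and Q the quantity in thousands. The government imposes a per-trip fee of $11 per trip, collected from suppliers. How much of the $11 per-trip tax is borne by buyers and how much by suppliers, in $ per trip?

Buyers bear $6 per trip; suppliers bear $5 per trip.

Demand slope: (356 − 326)/(30 − 36) = -5, so Qd = 506 − 5P.
Supply slope: (360 − 348)/(27 − 25) = 6, so Qs = 6P + 198.
Without the tax, 506 − 5P = 6P + 198 gives 11P = 308, so P* = $28 and Q* = 366.
With the tax collected from suppliers, supply shifts: Qs = 6(P − 11) + 198.
New equilibrium: buyers pay $34, suppliers receive $23, Q = 336. (Wedge: Pb − Ps = 11.)
Burden on buyers: $6; on suppliers: $5. (They sum to $11.)
The less price-elastic side of the market bears the larger share of a per-unit tax.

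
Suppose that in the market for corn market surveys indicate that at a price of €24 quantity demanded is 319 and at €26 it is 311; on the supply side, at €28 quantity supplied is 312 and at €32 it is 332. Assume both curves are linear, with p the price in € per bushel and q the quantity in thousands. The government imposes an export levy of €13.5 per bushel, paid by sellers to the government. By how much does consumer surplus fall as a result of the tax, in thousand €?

Demand slope: (311 − 319)/(26 − 24) = -4, so qd = 415 − 4p.
Supply slope: (332 − 312)/(32 − 28) = 5, so qs = 5p + 172.
Before the tax: set 415 − 4p = 5p + 172 → p* = €27, q* = 307.
With the tax collected from sellers, supply shifts: qs = 5(p − 13.5) + 172.
New equilibrium: buyers pay €34.5, sellers receive €21, q = 277. (Wedge: pb − ps = 13.5.)
ΔCS is the trapezoid between Q = 277 and Q = 307 of height €7.5: ½ · (307 + 277) · 7.5 = €2190.

Consumer surplus falls by €2190 thousand.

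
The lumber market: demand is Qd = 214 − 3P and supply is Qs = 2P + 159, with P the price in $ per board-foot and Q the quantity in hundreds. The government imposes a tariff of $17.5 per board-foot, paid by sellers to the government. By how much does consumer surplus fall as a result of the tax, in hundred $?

Without the tax, 214 − 3P = 2P + 159 gives 5P = 55, so P* = $11 and Q* = 181.
With the tax collected from sellers, supply shifts: Qs = 2(P − 17.5) + 159.
Solving gives Q = 160 with buyers paying $18 and sellers receiving $0.5 (the $17.5 wedge).
ΔCS is the trapezoid between Q = 160 and Q = 181 of height $7: ½ · (181 + 160) · 7 = $1193.5.

Consumer surplus falls by $1193.5 hundred.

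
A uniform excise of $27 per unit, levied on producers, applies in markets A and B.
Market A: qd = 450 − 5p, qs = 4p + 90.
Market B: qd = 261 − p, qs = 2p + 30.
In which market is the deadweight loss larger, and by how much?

Market A, by $567.

Market A: pre-tax p* = $40, q* = 250; post-tax q = 190; deadweight loss = $810.
Market B: pre-tax p* = $77, q* = 184; post-tax q = 166; deadweight loss = $243.
Difference: $810 vs $243 → market A is larger by $567.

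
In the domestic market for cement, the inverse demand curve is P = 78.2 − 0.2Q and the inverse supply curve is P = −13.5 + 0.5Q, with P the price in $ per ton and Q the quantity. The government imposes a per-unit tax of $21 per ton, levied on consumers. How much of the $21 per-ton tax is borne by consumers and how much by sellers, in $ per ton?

Rewrite in direct form: Qd = 391 − 5P and Qs = 2P + 27.
Without the tax, 391 − 5P = 2P + 27 gives 7P = 364, so P* = $52 and Q* = 131.
With the tax collected from consumers, demand (in seller-price terms) shifts: Qd = 391 − 5(P + 21).
Solving gives Q = 101 with consumers paying $58 and sellers receiving $37 (the $21 wedge).
Burden on consumers: $6; on sellers: $15. (They sum to $21.)
The less price-elastic side of the market bears the larger share of a per-unit tax.

Consumers bear $6 per ton; sellers bear $15 per ton.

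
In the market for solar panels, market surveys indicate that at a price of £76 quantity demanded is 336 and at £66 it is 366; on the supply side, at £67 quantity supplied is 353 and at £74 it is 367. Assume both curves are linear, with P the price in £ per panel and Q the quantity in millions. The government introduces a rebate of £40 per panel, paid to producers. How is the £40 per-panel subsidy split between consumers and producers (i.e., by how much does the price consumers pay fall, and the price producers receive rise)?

Consumers gain £16 per panel; producers gain £24 per panel.

Demand slope: (366 − 336)/(66 − 76) = -3, so Qd = 564 − 3P.
Supply slope: (367 − 353)/(74 − 67) = 2, so Qs = 2P + 219.
Without the subsidy, 564 − 3P = 2P + 219 gives 5P = 345, so P* = £69 and Q* = 357.
With a per-unit subsidy paid to producers, each receives P + 40 per unit sold, so supply becomes Qs = 2(P + 40) + 219.
Solving gives Q = 405 with consumers paying £53 and producers receiving £93 (the £40 wedge).
Gain to consumers: £16; to producers: £24. (They sum to £40.)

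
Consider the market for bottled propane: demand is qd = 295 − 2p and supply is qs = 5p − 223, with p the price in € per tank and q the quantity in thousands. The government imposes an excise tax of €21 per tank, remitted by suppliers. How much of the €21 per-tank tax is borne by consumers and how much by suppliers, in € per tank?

Before the tax: set 295 − 2p = 5p − 223 → p* = €74, q* = 147.
With the tax collected from suppliers, supply shifts: qs = 5(p − 21) − 223.
Solving gives q = 117 with consumers paying €89 and suppliers receiving €68 (the €21 wedge).
Burden on consumers: €15; on suppliers: €6. (They sum to €21.)
The less price-elastic side of the market bears the larger share of a per-unit tax.

Consumers bear €15 per tank; suppliers bear €6 per tank.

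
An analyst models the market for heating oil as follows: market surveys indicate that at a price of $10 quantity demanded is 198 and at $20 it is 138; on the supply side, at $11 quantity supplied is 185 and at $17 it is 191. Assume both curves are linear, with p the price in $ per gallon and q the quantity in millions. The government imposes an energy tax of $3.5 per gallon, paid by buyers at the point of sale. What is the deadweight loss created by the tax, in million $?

Deadweight loss = $5.25 million.

Demand slope: (138 − 198)/(20 − 10) = -6, so qd = 258 − 6p.
Supply slope: (191 − 185)/(17 − 11) = 1, so qs = p + 174.
Before the tax: set 258 − 6p = p + 174 → p* = $12, q* = 186.
With the tax collected from buyers, demand (in seller-price terms) shifts: qd = 258 − 6(p + 3.5).
New equilibrium: buyers pay $12.5, suppliers receive $9, q = 183. (Wedge: pb − ps = 3.5.)
Quantity falls by |ΔQ| = |186 − 183| = 3.
DWL = ½ · t · |ΔQ| = ½ · 3.5 · 3 = $5.25.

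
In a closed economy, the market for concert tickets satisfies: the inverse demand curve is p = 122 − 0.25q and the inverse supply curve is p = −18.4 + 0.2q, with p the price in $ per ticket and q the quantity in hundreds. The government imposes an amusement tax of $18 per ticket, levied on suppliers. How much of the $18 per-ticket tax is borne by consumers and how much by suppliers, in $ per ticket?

Consumers bear $10 per ticket; suppliers bear $8 per ticket.

Rewrite in direct form: qd = 488 − 4p and qs = 5p + 92.
Without the tax, 488 − 4p = 5p + 92 gives 9p = 396, so p* = $44 and q* = 312.
With the tax collected from suppliers, supply shifts: qs = 5(p − 18) + 92.
Solving gives q = 272 with consumers paying $54 and suppliers receiving $36 (the $18 wedge).
Burden on consumers: $10; on suppliers: $8. (They sum to $18.)
The less price-elastic side of the market bears the larger share of a per-unit tax.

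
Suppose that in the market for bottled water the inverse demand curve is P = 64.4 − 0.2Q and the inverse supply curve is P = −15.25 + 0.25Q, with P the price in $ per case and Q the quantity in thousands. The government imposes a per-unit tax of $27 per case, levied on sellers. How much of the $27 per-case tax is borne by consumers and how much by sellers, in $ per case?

Consumers bear $12 per case; sellers bear $15 per case.

Inverting to Q(P) form: Qd = 322 − 5P; Qs = 4P + 61.
Without the tax, 322 − 5P = 4P + 61 gives 9P = 261, so P* = $29 and Q* = 177.
With the tax collected from sellers, supply shifts: Qs = 4(P − 27) + 61.
Solving gives Q = 117 with consumers paying $41 and sellers receiving $14 (the $27 wedge).
Burden on consumers: $12; on sellers: $15. (They sum to $27.)
The less price-elastic side of the market bears the larger share of a per-unit tax.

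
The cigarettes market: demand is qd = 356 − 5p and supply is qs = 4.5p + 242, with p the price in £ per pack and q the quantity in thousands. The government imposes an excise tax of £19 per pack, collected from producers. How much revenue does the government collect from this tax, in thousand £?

Without the tax, 356 − 5p = 4.5p + 242 gives 9.5p = 114, so p* = £12 and q* = 296.
With the tax collected from producers, supply shifts: qs = 4.5(p − 19) + 242.
New equilibrium: consumers pay £21, producers receive £2, q = 251. (Wedge: pb − ps = 19.)
Revenue = t · Q = 19 · 251 = £4769.

Tax revenue = £4769 thousand.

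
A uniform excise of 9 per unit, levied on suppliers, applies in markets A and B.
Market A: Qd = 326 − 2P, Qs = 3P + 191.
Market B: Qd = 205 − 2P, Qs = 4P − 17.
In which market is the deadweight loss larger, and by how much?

Market A: pre-tax P* = 27, Q* = 272; post-tax Q = 261.2; deadweight loss = 48.6.
Market B: pre-tax P* = 37, Q* = 131; post-tax Q = 119; deadweight loss = 54.
Difference: 48.6 vs 54 → market B is larger by 5.4.

Market B, by 5.4.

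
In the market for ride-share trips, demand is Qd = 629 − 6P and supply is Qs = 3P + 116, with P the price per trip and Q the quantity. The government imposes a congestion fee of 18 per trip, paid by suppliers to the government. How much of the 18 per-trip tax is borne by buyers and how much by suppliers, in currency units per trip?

Before the tax: set 629 − 6P = 3P + 116 → P* = 57, Q* = 287.
With the tax collected from suppliers, supply shifts: Qs = 3(P − 18) + 116.
New equilibrium: buyers pay 63, suppliers receive 45, Q = 251. (Wedge: Pb − Ps = 18.)
Burden on buyers: 6; on suppliers: 12. (They sum to 18.)

Buyers bear 6 per trip; suppliers bear 12 per trip.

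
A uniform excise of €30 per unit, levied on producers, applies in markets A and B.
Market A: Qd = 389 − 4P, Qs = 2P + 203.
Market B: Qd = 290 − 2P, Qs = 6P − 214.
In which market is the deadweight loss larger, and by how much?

Market A: pre-tax P* = €31, Q* = 265; post-tax Q = 225; deadweight loss = €600.
Market B: pre-tax P* = €63, Q* = 164; post-tax Q = 119; deadweight loss = €675.
Difference: €600 vs €675 → market B is larger by €75.

Market B, by €75.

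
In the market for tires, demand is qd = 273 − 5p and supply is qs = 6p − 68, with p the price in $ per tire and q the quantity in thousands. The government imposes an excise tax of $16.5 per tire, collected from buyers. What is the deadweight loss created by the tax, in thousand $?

Without the tax, 273 − 5p = 6p − 68 gives 11p = 341, so p* = $31 and q* = 118.
With the tax collected from buyers, demand (in seller-price terms) shifts: qd = 273 − 5(p + 16.5).
New equilibrium: buyers pay $40, sellers receive $23.5, q = 73. (Wedge: pb − ps = 16.5.)
Quantity falls by |ΔQ| = |118 − 73| = 45.
DWL = ½ · t · |ΔQ| = ½ · 16.5 · 45 = $371.25.

Deadweight loss = $371.25 thousand.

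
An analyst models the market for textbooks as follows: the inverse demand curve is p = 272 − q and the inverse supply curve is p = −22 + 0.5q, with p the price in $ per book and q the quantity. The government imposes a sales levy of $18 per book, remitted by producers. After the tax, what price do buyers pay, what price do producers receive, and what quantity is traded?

Buyers pay $88; producers receive $70; quantity = 184.

Inverting to q(p) form: qd = 272 − p; qs = 2p + 44.
Before the tax: set 272 − p = 2p + 44 → p* = $76, q* = 196.
With the tax collected from producers, supply shifts: qs = 2(p − 18) + 44.
New equilibrium: buyers pay $88, producers receive $70, q = 184. (Wedge: pb − ps = 18.)
The less price-elastic side of the market bears the larger share of a per-unit tax.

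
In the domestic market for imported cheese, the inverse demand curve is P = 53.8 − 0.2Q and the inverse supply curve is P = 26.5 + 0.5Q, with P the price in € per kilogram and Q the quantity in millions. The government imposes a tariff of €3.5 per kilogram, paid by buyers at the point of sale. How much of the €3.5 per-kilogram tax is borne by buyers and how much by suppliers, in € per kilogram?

Buyers bear €1 per kilogram; suppliers bear €2.5 per kilogram.

Rewrite in direct form: Qd = 269 − 5P and Qs = 2P − 53.
Without the tax, 269 − 5P = 2P − 53 gives 7P = 322, so P* = €46 and Q* = 39.
With the tax collected from buyers, demand (in seller-price terms) shifts: Qd = 269 − 5(P + 3.5).
Solving gives Q = 34 with buyers paying €47 and suppliers receiving €43.5 (the €3.5 wedge).
Burden on buyers: €1; on suppliers: €2.5. (They sum to €3.5.)
The less price-elastic side of the market bears the larger share of a per-unit tax.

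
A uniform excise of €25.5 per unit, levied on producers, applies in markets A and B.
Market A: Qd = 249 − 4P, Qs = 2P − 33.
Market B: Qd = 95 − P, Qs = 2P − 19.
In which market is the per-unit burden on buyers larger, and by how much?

Market A: pre-tax P* = €47, Q* = 61; post-tax Q = 27; per-unit burden on buyers = €8.5.
Market B: pre-tax P* = €38, Q* = 57; post-tax Q = 40; per-unit burden on buyers = €17.
Difference: €8.5 vs €17 → market B is larger by €8.5.

Market B, by €8.5.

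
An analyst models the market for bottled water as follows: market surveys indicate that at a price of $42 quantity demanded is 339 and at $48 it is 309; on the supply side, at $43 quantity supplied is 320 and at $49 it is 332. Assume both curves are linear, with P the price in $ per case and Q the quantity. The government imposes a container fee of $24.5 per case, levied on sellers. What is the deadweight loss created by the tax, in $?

Demand slope: (309 − 339)/(48 − 42) = -5, so Qd = 549 − 5P.
Supply slope: (332 − 320)/(49 − 43) = 2, so Qs = 2P + 234.
Before the tax: set 549 − 5P = 2P + 234 → P* = $45, Q* = 324.
With the tax collected from sellers, supply shifts: Qs = 2(P − 24.5) + 234.
New equilibrium: consumers pay $52, sellers receive $27.5, Q = 289. (Wedge: Pb − Ps = 24.5.)
Quantity falls by |ΔQ| = |324 − 289| = 35.
DWL = ½ · t · |ΔQ| = ½ · 24.5 · 35 = $428.75.

Deadweight loss = $428.75.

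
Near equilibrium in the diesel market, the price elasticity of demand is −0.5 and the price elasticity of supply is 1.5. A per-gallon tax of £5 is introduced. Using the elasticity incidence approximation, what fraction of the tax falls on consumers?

Consumers' share ≈ 0.75.

Incidence ratio: consumers' share ≈ εs / (εs + |εd|) = 1.5 / (1.5 + 0.5) = 0.75.
Supply is the more elastic side, so consumers bear the larger share.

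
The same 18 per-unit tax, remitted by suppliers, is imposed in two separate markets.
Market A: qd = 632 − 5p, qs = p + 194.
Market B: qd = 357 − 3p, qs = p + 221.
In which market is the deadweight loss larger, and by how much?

Market A, by 13.5.

Market A: pre-tax p* = 73, q* = 267; post-tax q = 252; deadweight loss = 135.
Market B: pre-tax p* = 34, q* = 255; post-tax q = 241.5; deadweight loss = 121.5.
Difference: 135 vs 121.5 → market A is larger by 13.5.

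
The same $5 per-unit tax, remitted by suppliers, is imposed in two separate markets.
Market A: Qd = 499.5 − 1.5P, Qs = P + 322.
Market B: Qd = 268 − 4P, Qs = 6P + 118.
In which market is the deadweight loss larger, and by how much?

Market B, by $22.5.

Market A: pre-tax P* = $71, Q* = 393; post-tax Q = 390; deadweight loss = $7.5.
Market B: pre-tax P* = $15, Q* = 208; post-tax Q = 196; deadweight loss = $30.
Difference: $7.5 vs $30 → market B is larger by $22.5.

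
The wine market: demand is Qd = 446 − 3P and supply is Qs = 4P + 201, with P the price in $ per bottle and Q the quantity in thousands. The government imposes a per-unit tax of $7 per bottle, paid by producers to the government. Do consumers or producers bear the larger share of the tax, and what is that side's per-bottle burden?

Consumers bear the larger share: $4 per bottle.

Before the tax: set 446 − 3P = 4P + 201 → P* = $35, Q* = 341.
With the tax collected from producers, supply shifts: Qs = 4(P − 7) + 201.
New equilibrium: consumers pay $39, producers receive $32, Q = 329. (Wedge: Pb − Ps = 7.)
Per-bottle burden: consumers $4, producers $3.
Consumers take the larger share because demand is less price-elastic here (demand slope 3 vs supply slope 4).
The less price-elastic side of the market bears the larger share of a per-unit tax.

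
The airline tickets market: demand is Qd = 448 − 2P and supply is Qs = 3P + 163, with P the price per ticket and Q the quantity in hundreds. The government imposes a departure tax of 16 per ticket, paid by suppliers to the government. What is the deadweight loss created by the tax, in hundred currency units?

Deadweight loss = 153.6 hundred.

Before the tax: set 448 − 2P = 3P + 163 → P* = 57, Q* = 334.
With the tax collected from suppliers, supply shifts: Qs = 3(P − 16) + 163.
Solving gives Q = 314.8 with consumers paying 66.6 and suppliers receiving 50.6 (the 16 wedge).
Quantity falls by |ΔQ| = |334 − 314.8| = 19.2.
DWL = ½ · t · |ΔQ| = ½ · 16 · 19.2 = 153.6.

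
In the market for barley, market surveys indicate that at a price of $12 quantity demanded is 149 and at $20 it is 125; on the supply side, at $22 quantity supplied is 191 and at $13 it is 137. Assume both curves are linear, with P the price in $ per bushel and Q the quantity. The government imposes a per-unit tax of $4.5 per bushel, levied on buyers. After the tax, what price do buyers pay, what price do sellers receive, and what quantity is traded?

Buyers pay $17; sellers receive $12.5; quantity = 134.

Demand slope: (125 − 149)/(20 − 12) = -3, so Qd = 185 − 3P.
Supply slope: (137 − 191)/(13 − 22) = 6, so Qs = 6P + 59.
Before the tax: set 185 − 3P = 6P + 59 → P* = $14, Q* = 143.
With the tax collected from buyers, demand (in seller-price terms) shifts: Qd = 185 − 3(P + 4.5).
New equilibrium: buyers pay $17, sellers receive $12.5, Q = 134. (Wedge: Pb − Ps = 4.5.)
The less price-elastic side of the market bears the larger share of a per-unit tax.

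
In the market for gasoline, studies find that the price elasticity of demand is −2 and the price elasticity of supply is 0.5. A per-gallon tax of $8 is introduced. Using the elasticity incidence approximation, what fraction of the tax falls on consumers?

Incidence ratio: consumers' share ≈ εs / (εs + |εd|) = 0.5 / (0.5 + 2) = 0.2.
Supply is the less elastic side, so consumers bear the smaller share.

Consumers' share ≈ 0.2.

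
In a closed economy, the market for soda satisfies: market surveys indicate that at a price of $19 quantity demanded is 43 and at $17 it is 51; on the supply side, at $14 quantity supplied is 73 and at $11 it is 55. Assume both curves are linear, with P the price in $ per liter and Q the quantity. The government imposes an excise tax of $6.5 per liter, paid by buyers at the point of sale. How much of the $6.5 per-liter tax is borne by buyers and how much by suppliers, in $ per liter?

Buyers bear $3.9 per liter; suppliers bear $2.6 per liter.

Demand slope: (51 − 43)/(17 − 19) = -4, so Qd = 119 − 4P.
Supply slope: (55 − 73)/(11 − 14) = 6, so Qs = 6P − 11.
Without the tax, 119 − 4P = 6P − 11 gives 10P = 130, so P* = $13 and Q* = 67.
With the tax collected from buyers, demand (in seller-price terms) shifts: Qd = 119 − 4(P + 6.5).
Solving gives Q = 51.4 with buyers paying $16.9 and suppliers receiving $10.4 (the $6.5 wedge).
Burden on buyers: $3.9; on suppliers: $2.6. (They sum to $6.5.)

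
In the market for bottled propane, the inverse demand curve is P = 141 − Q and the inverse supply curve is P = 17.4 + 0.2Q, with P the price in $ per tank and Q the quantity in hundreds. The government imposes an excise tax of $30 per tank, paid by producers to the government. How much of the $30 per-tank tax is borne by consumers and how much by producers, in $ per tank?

Rewrite in direct form: Qd = 141 − P and Qs = 5P − 87.
Before the tax: set 141 − P = 5P − 87 → P* = $38, Q* = 103.
With the tax collected from producers, supply shifts: Qs = 5(P − 30) − 87.
Solving gives Q = 78 with consumers paying $63 and producers receiving $33 (the $30 wedge).
Burden on consumers: $25; on producers: $5. (They sum to $30.)

Consumers bear $25 per tank; producers bear $5 per tank.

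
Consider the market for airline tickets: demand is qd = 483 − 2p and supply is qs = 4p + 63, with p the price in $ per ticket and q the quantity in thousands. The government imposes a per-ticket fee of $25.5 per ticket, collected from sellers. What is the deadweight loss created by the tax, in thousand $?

Before the tax: set 483 − 2p = 4p + 63 → p* = $70, q* = 343.
With the tax collected from sellers, supply shifts: qs = 4(p − 25.5) + 63.
Solving gives q = 309 with buyers paying $87 and sellers receiving $61.5 (the $25.5 wedge).
Quantity falls by |ΔQ| = |343 − 309| = 34.
DWL = ½ · t · |ΔQ| = ½ · 25.5 · 34 = $433.5.

Deadweight loss = $433.5 thousand.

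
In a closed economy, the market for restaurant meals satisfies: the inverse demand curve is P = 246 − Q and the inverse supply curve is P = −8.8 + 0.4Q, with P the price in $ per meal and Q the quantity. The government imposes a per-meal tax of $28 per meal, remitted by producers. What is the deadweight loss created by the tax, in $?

Deadweight loss = $280.

Inverting to Q(P) form: Qd = 246 − P; Qs = 2.5P + 22.
Before the tax: set 246 − P = 2.5P + 22 → P* = $64, Q* = 182.
With the tax collected from producers, supply shifts: Qs = 2.5(P − 28) + 22.
New equilibrium: consumers pay $84, producers receive $56, Q = 162. (Wedge: Pb − Ps = 28.)
Quantity falls by |ΔQ| = |182 − 162| = 20.
DWL = ½ · t · |ΔQ| = ½ · 28 · 20 = $280.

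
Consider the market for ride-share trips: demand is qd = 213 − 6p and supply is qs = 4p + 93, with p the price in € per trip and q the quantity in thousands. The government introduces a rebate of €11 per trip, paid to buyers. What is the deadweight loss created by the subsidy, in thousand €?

Before the subsidy: set 213 − 6p = 4p + 93 → p* = €12, q* = 141.
With a per-unit subsidy paid to buyers, each effectively pays p − 11, so demand becomes qd = 213 − 6(p − 11).
New equilibrium: buyers pay €7.6, suppliers receive €18.6, q = 167.4. (Wedge: pb − ps = −11.)
Quantity rises by |ΔQ| = |141 − 167.4| = 26.4.
DWL = ½ · t · |ΔQ| = ½ · 11 · 26.4 = €145.2.

Deadweight loss = €145.2 thousand.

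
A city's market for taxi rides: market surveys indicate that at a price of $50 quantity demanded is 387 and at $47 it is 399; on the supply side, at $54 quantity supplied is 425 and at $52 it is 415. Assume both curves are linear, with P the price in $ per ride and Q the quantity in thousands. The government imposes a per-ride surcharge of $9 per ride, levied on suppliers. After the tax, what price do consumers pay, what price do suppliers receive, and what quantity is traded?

Consumers pay $53; suppliers receive $44; quantity = 375.

Demand slope: (399 − 387)/(47 − 50) = -4, so Qd = 587 − 4P.
Supply slope: (415 − 425)/(52 − 54) = 5, so Qs = 5P + 155.
Without the tax, 587 − 4P = 5P + 155 gives 9P = 432, so P* = $48 and Q* = 395.
With the tax collected from suppliers, supply shifts: Qs = 5(P − 9) + 155.
Solving gives Q = 375 with consumers paying $53 and suppliers receiving $44 (the $9 wedge).
The less price-elastic side of the market bears the larger share of a per-unit tax.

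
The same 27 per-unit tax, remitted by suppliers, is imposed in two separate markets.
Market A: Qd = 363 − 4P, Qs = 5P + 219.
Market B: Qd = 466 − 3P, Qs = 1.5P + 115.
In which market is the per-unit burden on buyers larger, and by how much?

Market A: pre-tax P* = 16, Q* = 299; post-tax Q = 239; per-unit burden on buyers = 15.
Market B: pre-tax P* = 78, Q* = 232; post-tax Q = 205; per-unit burden on buyers = 9.
Difference: 15 vs 9 → market A is larger by 6.

Market A, by 6.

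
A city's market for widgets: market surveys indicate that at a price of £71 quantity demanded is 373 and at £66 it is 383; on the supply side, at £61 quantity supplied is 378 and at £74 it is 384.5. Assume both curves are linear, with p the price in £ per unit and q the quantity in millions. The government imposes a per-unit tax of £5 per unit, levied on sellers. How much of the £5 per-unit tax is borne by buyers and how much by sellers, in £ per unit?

Demand slope: (383 − 373)/(66 − 71) = -2, so qd = 515 − 2p.
Supply slope: (384.5 − 378)/(74 − 61) = 0.5, so qs = 0.5p + 347.5.
Before the tax: set 515 − 2p = 0.5p + 347.5 → p* = £67, q* = 381.
With the tax collected from sellers, supply shifts: qs = 0.5(p − 5) + 347.5.
New equilibrium: buyers pay £68, sellers receive £63, q = 379. (Wedge: pb − ps = 5.)
Burden on buyers: £1; on sellers: £4. (They sum to £5.)

Buyers bear £1 per unit; sellers bear £4 per unit.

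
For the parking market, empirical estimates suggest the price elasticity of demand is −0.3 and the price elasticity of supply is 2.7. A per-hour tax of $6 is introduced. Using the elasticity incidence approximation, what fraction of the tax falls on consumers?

Incidence ratio: consumers' share ≈ εs / (εs + |εd|) = 2.7 / (2.7 + 0.3) = 0.9.
Supply is the more elastic side, so consumers bear the larger share.

Consumers' share ≈ 0.9.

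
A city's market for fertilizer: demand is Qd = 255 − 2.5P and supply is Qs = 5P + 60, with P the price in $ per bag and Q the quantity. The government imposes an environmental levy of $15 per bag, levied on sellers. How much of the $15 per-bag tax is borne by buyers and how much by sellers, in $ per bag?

Buyers bear $10 per bag; sellers bear $5 per bag.

Without the tax, 255 − 2.5P = 5P + 60 gives 7.5P = 195, so P* = $26 and Q* = 190.
With the tax collected from sellers, supply shifts: Qs = 5(P − 15) + 60.
New equilibrium: buyers pay $36, sellers receive $21, Q = 165. (Wedge: Pb − Ps = 15.)
Burden on buyers: $10; on sellers: $5. (They sum to $15.)
The less price-elastic side of the market bears the larger share of a per-unit tax.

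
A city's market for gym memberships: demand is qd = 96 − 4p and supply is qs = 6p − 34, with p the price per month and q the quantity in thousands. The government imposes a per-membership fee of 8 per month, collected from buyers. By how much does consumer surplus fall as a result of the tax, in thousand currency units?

Consumer surplus falls by 165.12 thousand.

Before the tax: set 96 − 4p = 6p − 34 → p* = 13, q* = 44.
With the tax collected from buyers, demand (in seller-price terms) shifts: qd = 96 − 4(p + 8).
New equilibrium: buyers pay 17.8, suppliers receive 9.8, q = 24.8. (Wedge: pb − ps = 8.)
ΔCS is the trapezoid between Q = 24.8 and Q = 44 of height 4.8: ½ · (44 + 24.8) · 4.8 = 165.12.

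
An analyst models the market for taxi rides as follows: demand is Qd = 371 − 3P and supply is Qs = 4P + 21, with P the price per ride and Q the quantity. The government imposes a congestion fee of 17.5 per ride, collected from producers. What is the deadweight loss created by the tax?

Deadweight loss = 262.5.

Without the tax, 371 − 3P = 4P + 21 gives 7P = 350, so P* = 50 and Q* = 221.
With the tax collected from producers, supply shifts: Qs = 4(P − 17.5) + 21.
Solving gives Q = 191 with buyers paying 60 and producers receiving 42.5 (the 17.5 wedge).
Quantity falls by |ΔQ| = |221 − 191| = 30.
DWL = ½ · t · |ΔQ| = ½ · 17.5 · 30 = 262.5.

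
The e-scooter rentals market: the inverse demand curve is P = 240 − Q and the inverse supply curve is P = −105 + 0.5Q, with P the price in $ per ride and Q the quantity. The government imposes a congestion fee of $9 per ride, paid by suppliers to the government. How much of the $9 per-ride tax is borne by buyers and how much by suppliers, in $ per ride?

Buyers bear $6 per ride; suppliers bear $3 per ride.

Rewrite in direct form: Qd = 240 − P and Qs = 2P + 210.
Without the tax, 240 − P = 2P + 210 gives 3P = 30, so P* = $10 and Q* = 230.
With the tax collected from suppliers, supply shifts: Qs = 2(P − 9) + 210.
Solving gives Q = 224 with buyers paying $16 and suppliers receiving $7 (the $9 wedge).
Burden on buyers: $6; on suppliers: $3. (They sum to $9.)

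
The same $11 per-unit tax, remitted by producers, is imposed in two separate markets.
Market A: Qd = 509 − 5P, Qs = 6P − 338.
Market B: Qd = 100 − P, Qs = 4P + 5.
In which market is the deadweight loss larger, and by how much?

Market A, by $116.6.

Market A: pre-tax P* = $77, Q* = 124; post-tax Q = 94; deadweight loss = $165.
Market B: pre-tax P* = $19, Q* = 81; post-tax Q = 72.2; deadweight loss = $48.4.
Difference: $165 vs $48.4 → market A is larger by $116.6.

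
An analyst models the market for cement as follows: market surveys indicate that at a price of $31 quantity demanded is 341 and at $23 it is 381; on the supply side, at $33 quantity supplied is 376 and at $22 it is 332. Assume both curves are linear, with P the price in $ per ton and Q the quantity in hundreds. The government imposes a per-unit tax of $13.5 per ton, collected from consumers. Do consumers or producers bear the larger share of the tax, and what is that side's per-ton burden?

Producers bear the larger share: $7.5 per ton.

Demand slope: (381 − 341)/(23 − 31) = -5, so Qd = 496 − 5P.
Supply slope: (332 − 376)/(22 − 33) = 4, so Qs = 4P + 244.
Before the tax: set 496 − 5P = 4P + 244 → P* = $28, Q* = 356.
With the tax collected from consumers, demand (in seller-price terms) shifts: Qd = 496 − 5(P + 13.5).
New equilibrium: consumers pay $34, producers receive $20.5, Q = 326. (Wedge: Pb − Ps = 13.5.)
Per-ton burden: consumers $6, producers $7.5.
Producers take the larger share because supply is less price-elastic here (demand slope 5 vs supply slope 4).
The less price-elastic side of the market bears the larger share of a per-unit tax.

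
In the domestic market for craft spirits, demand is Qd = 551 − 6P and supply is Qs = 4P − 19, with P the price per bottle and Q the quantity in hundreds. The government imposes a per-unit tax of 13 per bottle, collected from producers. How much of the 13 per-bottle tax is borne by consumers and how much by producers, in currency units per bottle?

Without the tax, 551 − 6P = 4P − 19 gives 10P = 570, so P* = 57 and Q* = 209.
With the tax collected from producers, supply shifts: Qs = 4(P − 13) − 19.
New equilibrium: consumers pay 62.2, producers receive 49.2, Q = 177.8. (Wedge: Pb − Ps = 13.)
Burden on consumers: 5.2; on producers: 7.8. (They sum to 13.)

Consumers bear 5.2 per bottle; producers bear 7.8 per bottle.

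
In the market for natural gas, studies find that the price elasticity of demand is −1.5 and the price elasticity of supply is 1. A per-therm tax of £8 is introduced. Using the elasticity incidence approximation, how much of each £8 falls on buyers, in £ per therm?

Incidence ratio: buyers' share ≈ εs / (εs + |εd|) = 1 / (1 + 1.5) = 0.4.
So buyers bear ≈ 0.4 × £8 = £3.2; sellers bear £4.8.

Buyers bear ≈ £3.2 per therm.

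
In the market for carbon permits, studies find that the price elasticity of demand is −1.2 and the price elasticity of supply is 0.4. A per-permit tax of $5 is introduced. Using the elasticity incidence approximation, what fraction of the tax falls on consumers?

Consumers' share ≈ 0.25.

Incidence ratio: consumers' share ≈ εs / (εs + |εd|) = 0.4 / (0.4 + 1.2) = 0.25.
Supply is the less elastic side, so consumers bear the smaller share.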